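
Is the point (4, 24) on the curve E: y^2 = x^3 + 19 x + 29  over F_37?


Check whether y^2 = x^3 + 19 x + 29 (mod 37) for (x, y) = (4, 24).
LHS: y^2 = 24^2 mod 37 = 21
RHS: x^3 + 19 x + 29 = 4^3 + 19*4 + 29 mod 37 = 21
LHS = RHS

Yes, on the curve


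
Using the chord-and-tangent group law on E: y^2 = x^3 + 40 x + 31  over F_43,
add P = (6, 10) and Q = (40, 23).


P != Q, so use the chord formula.
s = (y2 - y1) / (x2 - x1) = (13) / (34) mod 43 = 32
x3 = s^2 - x1 - x2 mod 43 = 32^2 - 6 - 40 = 32
y3 = s (x1 - x3) - y1 mod 43 = 32 * (6 - 32) - 10 = 18

P + Q = (32, 18)


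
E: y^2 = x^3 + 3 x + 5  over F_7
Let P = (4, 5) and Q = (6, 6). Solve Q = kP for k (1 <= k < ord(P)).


Enumerate multiples of P until we hit Q = (6, 6):
  1P = (4, 5)
  2P = (1, 4)
  3P = (6, 6)
Match found at i = 3.

k = 3


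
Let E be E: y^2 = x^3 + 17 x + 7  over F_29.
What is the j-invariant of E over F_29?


Delta = -16(4 a^3 + 27 b^2) mod 29 = 17
-1728 * (4 a)^3 = -1728 * (4*17)^3 mod 29 = 23
j = 23 * 17^(-1) mod 29 = 15

j = 15 (mod 29)


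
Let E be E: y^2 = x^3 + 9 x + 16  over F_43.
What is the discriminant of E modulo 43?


4 a^3 + 27 b^2 = 4*9^3 + 27*16^2 = 2916 + 6912 = 9828
Delta = -16 * (9828) = -157248
Delta mod 43 = 3

Delta = 3 (mod 43)


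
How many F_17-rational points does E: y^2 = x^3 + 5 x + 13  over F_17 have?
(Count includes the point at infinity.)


For each x in F_17, count y with y^2 = x^3 + 5 x + 13 mod 17:
  x = 0: RHS = 13, y in [8, 9]  -> 2 point(s)
  x = 1: RHS = 2, y in [6, 11]  -> 2 point(s)
  x = 3: RHS = 4, y in [2, 15]  -> 2 point(s)
  x = 6: RHS = 4, y in [2, 15]  -> 2 point(s)
  x = 7: RHS = 0, y in [0]  -> 1 point(s)
  x = 8: RHS = 4, y in [2, 15]  -> 2 point(s)
  x = 10: RHS = 9, y in [3, 14]  -> 2 point(s)
  x = 12: RHS = 16, y in [4, 13]  -> 2 point(s)
Affine points: 15. Add the point at infinity: total = 16.

#E(F_17) = 16


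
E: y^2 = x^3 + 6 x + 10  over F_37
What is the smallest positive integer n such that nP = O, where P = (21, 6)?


Compute successive multiples of P until we hit O:
  1P = (21, 6)
  2P = (2, 17)
  3P = (17, 17)
  4P = (32, 15)
  5P = (18, 20)
  6P = (28, 2)
  7P = (14, 27)
  8P = (11, 1)
  ... (continuing to 45P)
  45P = O

ord(P) = 45


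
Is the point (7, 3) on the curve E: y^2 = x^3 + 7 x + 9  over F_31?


Check whether y^2 = x^3 + 7 x + 9 (mod 31) for (x, y) = (7, 3).
LHS: y^2 = 3^2 mod 31 = 9
RHS: x^3 + 7 x + 9 = 7^3 + 7*7 + 9 mod 31 = 29
LHS != RHS

No, not on the curve


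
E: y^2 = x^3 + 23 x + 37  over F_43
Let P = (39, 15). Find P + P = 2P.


Doubling: s = (3 x1^2 + a) / (2 y1)
s = (3*39^2 + 23) / (2*15) mod 43 = 21
x3 = s^2 - 2 x1 mod 43 = 21^2 - 2*39 = 19
y3 = s (x1 - x3) - y1 mod 43 = 21 * (39 - 19) - 15 = 18

2P = (19, 18)


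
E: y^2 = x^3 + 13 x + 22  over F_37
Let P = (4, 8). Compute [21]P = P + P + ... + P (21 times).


k = 21 = 10101_2 (binary, LSB first: 10101)
Double-and-add from P = (4, 8):
  bit 0 = 1: acc = O + (4, 8) = (4, 8)
  bit 1 = 0: acc unchanged = (4, 8)
  bit 2 = 1: acc = (4, 8) + (14, 5) = (35, 5)
  bit 3 = 0: acc unchanged = (35, 5)
  bit 4 = 1: acc = (35, 5) + (11, 4) = (21, 11)

21P = (21, 11)


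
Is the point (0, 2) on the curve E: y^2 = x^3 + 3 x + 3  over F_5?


Check whether y^2 = x^3 + 3 x + 3 (mod 5) for (x, y) = (0, 2).
LHS: y^2 = 2^2 mod 5 = 4
RHS: x^3 + 3 x + 3 = 0^3 + 3*0 + 3 mod 5 = 3
LHS != RHS

No, not on the curve


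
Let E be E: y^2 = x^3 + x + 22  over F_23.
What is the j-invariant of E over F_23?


Delta = -16(4 a^3 + 27 b^2) mod 23 = 10
-1728 * (4 a)^3 = -1728 * (4*1)^3 mod 23 = 15
j = 15 * 10^(-1) mod 23 = 13

j = 13 (mod 23)


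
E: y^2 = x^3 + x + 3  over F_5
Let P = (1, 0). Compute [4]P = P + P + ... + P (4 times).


k = 4 = 100_2 (binary, LSB first: 001)
Double-and-add from P = (1, 0):
  bit 0 = 0: acc unchanged = O
  bit 1 = 0: acc unchanged = O
  bit 2 = 1: acc = O + O = O

4P = O


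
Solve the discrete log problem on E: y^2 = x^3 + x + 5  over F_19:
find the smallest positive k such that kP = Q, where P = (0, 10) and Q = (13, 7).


Enumerate multiples of P until we hit Q = (13, 7):
  1P = (0, 10)
  2P = (1, 8)
  3P = (3, 15)
  4P = (4, 15)
  5P = (13, 7)
Match found at i = 5.

k = 5


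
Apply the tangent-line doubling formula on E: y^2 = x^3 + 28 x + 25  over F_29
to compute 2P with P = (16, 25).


Doubling: s = (3 x1^2 + a) / (2 y1)
s = (3*16^2 + 28) / (2*25) mod 29 = 2
x3 = s^2 - 2 x1 mod 29 = 2^2 - 2*16 = 1
y3 = s (x1 - x3) - y1 mod 29 = 2 * (16 - 1) - 25 = 5

2P = (1, 5)


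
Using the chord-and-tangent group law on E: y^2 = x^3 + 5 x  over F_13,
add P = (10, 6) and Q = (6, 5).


P != Q, so use the chord formula.
s = (y2 - y1) / (x2 - x1) = (12) / (9) mod 13 = 10
x3 = s^2 - x1 - x2 mod 13 = 10^2 - 10 - 6 = 6
y3 = s (x1 - x3) - y1 mod 13 = 10 * (10 - 6) - 6 = 8

P + Q = (6, 8)


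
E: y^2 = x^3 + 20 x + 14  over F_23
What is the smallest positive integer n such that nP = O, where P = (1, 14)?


Compute successive multiples of P until we hit O:
  1P = (1, 14)
  2P = (21, 9)
  3P = (14, 18)
  4P = (10, 8)
  5P = (15, 3)
  6P = (19, 10)
  7P = (11, 1)
  8P = (12, 21)
  ... (continuing to 28P)
  28P = O

ord(P) = 28


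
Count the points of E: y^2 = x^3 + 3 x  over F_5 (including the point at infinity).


For each x in F_5, count y with y^2 = x^3 + 3 x + 0 mod 5:
  x = 0: RHS = 0, y in [0]  -> 1 point(s)
  x = 1: RHS = 4, y in [2, 3]  -> 2 point(s)
  x = 2: RHS = 4, y in [2, 3]  -> 2 point(s)
  x = 3: RHS = 1, y in [1, 4]  -> 2 point(s)
  x = 4: RHS = 1, y in [1, 4]  -> 2 point(s)
Affine points: 9. Add the point at infinity: total = 10.

#E(F_5) = 10


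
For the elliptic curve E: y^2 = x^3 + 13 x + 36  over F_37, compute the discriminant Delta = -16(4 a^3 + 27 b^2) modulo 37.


4 a^3 + 27 b^2 = 4*13^3 + 27*36^2 = 8788 + 34992 = 43780
Delta = -16 * (43780) = -700480
Delta mod 37 = 4

Delta = 4 (mod 37)


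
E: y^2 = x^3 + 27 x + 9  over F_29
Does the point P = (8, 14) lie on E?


Check whether y^2 = x^3 + 27 x + 9 (mod 29) for (x, y) = (8, 14).
LHS: y^2 = 14^2 mod 29 = 22
RHS: x^3 + 27 x + 9 = 8^3 + 27*8 + 9 mod 29 = 12
LHS != RHS

No, not on the curve


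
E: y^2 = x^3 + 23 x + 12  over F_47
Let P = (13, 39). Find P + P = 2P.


Doubling: s = (3 x1^2 + a) / (2 y1)
s = (3*13^2 + 23) / (2*39) mod 47 = 8
x3 = s^2 - 2 x1 mod 47 = 8^2 - 2*13 = 38
y3 = s (x1 - x3) - y1 mod 47 = 8 * (13 - 38) - 39 = 43

2P = (38, 43)


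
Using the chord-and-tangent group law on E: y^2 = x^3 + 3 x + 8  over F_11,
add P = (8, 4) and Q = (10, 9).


P != Q, so use the chord formula.
s = (y2 - y1) / (x2 - x1) = (5) / (2) mod 11 = 8
x3 = s^2 - x1 - x2 mod 11 = 8^2 - 8 - 10 = 2
y3 = s (x1 - x3) - y1 mod 11 = 8 * (8 - 2) - 4 = 0

P + Q = (2, 0)


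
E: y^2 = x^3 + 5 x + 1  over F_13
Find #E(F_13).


For each x in F_13, count y with y^2 = x^3 + 5 x + 1 mod 13:
  x = 0: RHS = 1, y in [1, 12]  -> 2 point(s)
  x = 3: RHS = 4, y in [2, 11]  -> 2 point(s)
  x = 6: RHS = 0, y in [0]  -> 1 point(s)
  x = 11: RHS = 9, y in [3, 10]  -> 2 point(s)
Affine points: 7. Add the point at infinity: total = 8.

#E(F_13) = 8


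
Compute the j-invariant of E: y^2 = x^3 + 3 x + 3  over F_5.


Delta = -16(4 a^3 + 27 b^2) mod 5 = 4
-1728 * (4 a)^3 = -1728 * (4*3)^3 mod 5 = 1
j = 1 * 4^(-1) mod 5 = 4

j = 4 (mod 5)


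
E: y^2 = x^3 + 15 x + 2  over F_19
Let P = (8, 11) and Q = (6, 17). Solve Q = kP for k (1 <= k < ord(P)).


Enumerate multiples of P until we hit Q = (6, 17):
  1P = (8, 11)
  2P = (14, 12)
  3P = (6, 2)
  4P = (11, 4)
  5P = (16, 14)
  6P = (18, 9)
  7P = (9, 12)
  8P = (3, 13)
  9P = (15, 7)
  10P = (13, 0)
  11P = (15, 12)
  12P = (3, 6)
  13P = (9, 7)
  14P = (18, 10)
  15P = (16, 5)
  16P = (11, 15)
  17P = (6, 17)
Match found at i = 17.

k = 17


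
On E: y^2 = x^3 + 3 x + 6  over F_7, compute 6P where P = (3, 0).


k = 6 = 110_2 (binary, LSB first: 011)
Double-and-add from P = (3, 0):
  bit 0 = 0: acc unchanged = O
  bit 1 = 1: acc = O + O = O
  bit 2 = 1: acc = O + O = O

6P = O


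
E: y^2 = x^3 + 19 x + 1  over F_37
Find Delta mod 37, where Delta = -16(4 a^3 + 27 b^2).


4 a^3 + 27 b^2 = 4*19^3 + 27*1^2 = 27436 + 27 = 27463
Delta = -16 * (27463) = -439408
Delta mod 37 = 4

Delta = 4 (mod 37)


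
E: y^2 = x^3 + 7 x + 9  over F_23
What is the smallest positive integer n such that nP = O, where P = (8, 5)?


Compute successive multiples of P until we hit O:
  1P = (8, 5)
  2P = (15, 19)
  3P = (4, 3)
  4P = (17, 2)
  5P = (16, 13)
  6P = (0, 3)
  7P = (5, 13)
  8P = (12, 21)
  ... (continuing to 23P)
  23P = O

ord(P) = 23


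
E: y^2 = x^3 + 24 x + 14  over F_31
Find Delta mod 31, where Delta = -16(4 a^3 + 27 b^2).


4 a^3 + 27 b^2 = 4*24^3 + 27*14^2 = 55296 + 5292 = 60588
Delta = -16 * (60588) = -969408
Delta mod 31 = 24

Delta = 24 (mod 31)


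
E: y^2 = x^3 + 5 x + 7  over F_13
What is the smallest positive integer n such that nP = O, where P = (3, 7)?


Compute successive multiples of P until we hit O:
  1P = (3, 7)
  2P = (4, 0)
  3P = (3, 6)
  4P = O

ord(P) = 4


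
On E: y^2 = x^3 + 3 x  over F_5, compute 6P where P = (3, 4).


k = 6 = 110_2 (binary, LSB first: 011)
Double-and-add from P = (3, 4):
  bit 0 = 0: acc unchanged = O
  bit 1 = 1: acc = O + (4, 1) = (4, 1)
  bit 2 = 1: acc = (4, 1) + (1, 3) = (1, 2)

6P = (1, 2)


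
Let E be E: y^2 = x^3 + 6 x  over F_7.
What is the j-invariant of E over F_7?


Delta = -16(4 a^3 + 27 b^2) mod 7 = 1
-1728 * (4 a)^3 = -1728 * (4*6)^3 mod 7 = 6
j = 6 * 1^(-1) mod 7 = 6

j = 6 (mod 7)


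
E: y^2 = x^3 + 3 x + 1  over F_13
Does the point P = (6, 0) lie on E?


Check whether y^2 = x^3 + 3 x + 1 (mod 13) for (x, y) = (6, 0).
LHS: y^2 = 0^2 mod 13 = 0
RHS: x^3 + 3 x + 1 = 6^3 + 3*6 + 1 mod 13 = 1
LHS != RHS

No, not on the curve


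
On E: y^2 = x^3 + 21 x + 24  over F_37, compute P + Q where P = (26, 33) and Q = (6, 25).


P != Q, so use the chord formula.
s = (y2 - y1) / (x2 - x1) = (29) / (17) mod 37 = 30
x3 = s^2 - x1 - x2 mod 37 = 30^2 - 26 - 6 = 17
y3 = s (x1 - x3) - y1 mod 37 = 30 * (26 - 17) - 33 = 15

P + Q = (17, 15)


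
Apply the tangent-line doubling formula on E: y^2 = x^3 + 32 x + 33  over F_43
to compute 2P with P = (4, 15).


Doubling: s = (3 x1^2 + a) / (2 y1)
s = (3*4^2 + 32) / (2*15) mod 43 = 17
x3 = s^2 - 2 x1 mod 43 = 17^2 - 2*4 = 23
y3 = s (x1 - x3) - y1 mod 43 = 17 * (4 - 23) - 15 = 6

2P = (23, 6)


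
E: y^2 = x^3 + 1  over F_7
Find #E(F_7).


For each x in F_7, count y with y^2 = x^3 + 0 x + 1 mod 7:
  x = 0: RHS = 1, y in [1, 6]  -> 2 point(s)
  x = 1: RHS = 2, y in [3, 4]  -> 2 point(s)
  x = 2: RHS = 2, y in [3, 4]  -> 2 point(s)
  x = 3: RHS = 0, y in [0]  -> 1 point(s)
  x = 4: RHS = 2, y in [3, 4]  -> 2 point(s)
  x = 5: RHS = 0, y in [0]  -> 1 point(s)
  x = 6: RHS = 0, y in [0]  -> 1 point(s)
Affine points: 11. Add the point at infinity: total = 12.

#E(F_7) = 12


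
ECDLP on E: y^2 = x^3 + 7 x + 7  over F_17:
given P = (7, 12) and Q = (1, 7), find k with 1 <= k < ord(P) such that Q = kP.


Enumerate multiples of P until we hit Q = (1, 7):
  1P = (7, 12)
  2P = (11, 2)
  3P = (1, 7)
Match found at i = 3.

k = 3


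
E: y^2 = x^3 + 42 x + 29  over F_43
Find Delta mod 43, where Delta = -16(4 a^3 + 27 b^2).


4 a^3 + 27 b^2 = 4*42^3 + 27*29^2 = 296352 + 22707 = 319059
Delta = -16 * (319059) = -5104944
Delta mod 43 = 16

Delta = 16 (mod 43)


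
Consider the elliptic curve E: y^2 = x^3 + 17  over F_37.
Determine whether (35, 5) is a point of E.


Check whether y^2 = x^3 + 0 x + 17 (mod 37) for (x, y) = (35, 5).
LHS: y^2 = 5^2 mod 37 = 25
RHS: x^3 + 0 x + 17 = 35^3 + 0*35 + 17 mod 37 = 9
LHS != RHS

No, not on the curve


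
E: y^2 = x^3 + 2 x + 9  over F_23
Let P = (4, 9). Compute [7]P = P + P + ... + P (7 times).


k = 7 = 111_2 (binary, LSB first: 111)
Double-and-add from P = (4, 9):
  bit 0 = 1: acc = O + (4, 9) = (4, 9)
  bit 1 = 1: acc = (4, 9) + (0, 20) = (5, 11)
  bit 2 = 1: acc = (5, 11) + (18, 9) = (12, 6)

7P = (12, 6)


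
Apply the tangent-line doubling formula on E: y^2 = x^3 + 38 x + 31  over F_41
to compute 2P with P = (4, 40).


Doubling: s = (3 x1^2 + a) / (2 y1)
s = (3*4^2 + 38) / (2*40) mod 41 = 39
x3 = s^2 - 2 x1 mod 41 = 39^2 - 2*4 = 37
y3 = s (x1 - x3) - y1 mod 41 = 39 * (4 - 37) - 40 = 26

2P = (37, 26)


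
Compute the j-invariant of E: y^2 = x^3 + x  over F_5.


Delta = -16(4 a^3 + 27 b^2) mod 5 = 1
-1728 * (4 a)^3 = -1728 * (4*1)^3 mod 5 = 3
j = 3 * 1^(-1) mod 5 = 3

j = 3 (mod 5)


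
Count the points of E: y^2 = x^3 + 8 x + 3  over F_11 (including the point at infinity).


For each x in F_11, count y with y^2 = x^3 + 8 x + 3 mod 11:
  x = 0: RHS = 3, y in [5, 6]  -> 2 point(s)
  x = 1: RHS = 1, y in [1, 10]  -> 2 point(s)
  x = 2: RHS = 5, y in [4, 7]  -> 2 point(s)
  x = 4: RHS = 0, y in [0]  -> 1 point(s)
  x = 5: RHS = 3, y in [5, 6]  -> 2 point(s)
  x = 6: RHS = 3, y in [5, 6]  -> 2 point(s)
  x = 9: RHS = 1, y in [1, 10]  -> 2 point(s)
  x = 10: RHS = 5, y in [4, 7]  -> 2 point(s)
Affine points: 15. Add the point at infinity: total = 16.

#E(F_11) = 16


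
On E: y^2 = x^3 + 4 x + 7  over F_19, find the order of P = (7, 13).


Compute successive multiples of P until we hit O:
  1P = (7, 13)
  2P = (12, 4)
  3P = (4, 12)
  4P = (6, 0)
  5P = (4, 7)
  6P = (12, 15)
  7P = (7, 6)
  8P = O

ord(P) = 8


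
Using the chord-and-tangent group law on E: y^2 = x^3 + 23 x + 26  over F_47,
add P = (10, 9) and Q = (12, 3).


P != Q, so use the chord formula.
s = (y2 - y1) / (x2 - x1) = (41) / (2) mod 47 = 44
x3 = s^2 - x1 - x2 mod 47 = 44^2 - 10 - 12 = 34
y3 = s (x1 - x3) - y1 mod 47 = 44 * (10 - 34) - 9 = 16

P + Q = (34, 16)


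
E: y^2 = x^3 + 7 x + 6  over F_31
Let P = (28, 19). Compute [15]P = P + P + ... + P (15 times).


k = 15 = 1111_2 (binary, LSB first: 1111)
Double-and-add from P = (28, 19):
  bit 0 = 1: acc = O + (28, 19) = (28, 19)
  bit 1 = 1: acc = (28, 19) + (22, 19) = (12, 12)
  bit 2 = 1: acc = (12, 12) + (1, 18) = (6, 27)
  bit 3 = 1: acc = (6, 27) + (2, 11) = (8, 27)

15P = (8, 27)


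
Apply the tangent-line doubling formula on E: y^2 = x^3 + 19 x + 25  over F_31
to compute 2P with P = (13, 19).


Doubling: s = (3 x1^2 + a) / (2 y1)
s = (3*13^2 + 19) / (2*19) mod 31 = 22
x3 = s^2 - 2 x1 mod 31 = 22^2 - 2*13 = 24
y3 = s (x1 - x3) - y1 mod 31 = 22 * (13 - 24) - 19 = 18

2P = (24, 18)


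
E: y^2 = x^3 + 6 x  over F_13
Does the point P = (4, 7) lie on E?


Check whether y^2 = x^3 + 6 x + 0 (mod 13) for (x, y) = (4, 7).
LHS: y^2 = 7^2 mod 13 = 10
RHS: x^3 + 6 x + 0 = 4^3 + 6*4 + 0 mod 13 = 10
LHS = RHS

Yes, on the curve


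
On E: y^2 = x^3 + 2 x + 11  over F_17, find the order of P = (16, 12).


Compute successive multiples of P until we hit O:
  1P = (16, 12)
  2P = (15, 13)
  3P = (4, 10)
  4P = (6, 1)
  5P = (11, 2)
  6P = (11, 15)
  7P = (6, 16)
  8P = (4, 7)
  ... (continuing to 11P)
  11P = O

ord(P) = 11


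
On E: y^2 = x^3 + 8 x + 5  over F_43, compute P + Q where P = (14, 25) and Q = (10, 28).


P != Q, so use the chord formula.
s = (y2 - y1) / (x2 - x1) = (3) / (39) mod 43 = 10
x3 = s^2 - x1 - x2 mod 43 = 10^2 - 14 - 10 = 33
y3 = s (x1 - x3) - y1 mod 43 = 10 * (14 - 33) - 25 = 0

P + Q = (33, 0)


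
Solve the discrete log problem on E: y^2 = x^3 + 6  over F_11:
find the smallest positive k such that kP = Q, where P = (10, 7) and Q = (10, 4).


Enumerate multiples of P until we hit Q = (10, 4):
  1P = (10, 7)
  2P = (3, 0)
  3P = (10, 4)
Match found at i = 3.

k = 3


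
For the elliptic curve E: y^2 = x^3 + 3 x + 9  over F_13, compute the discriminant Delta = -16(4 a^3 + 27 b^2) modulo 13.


4 a^3 + 27 b^2 = 4*3^3 + 27*9^2 = 108 + 2187 = 2295
Delta = -16 * (2295) = -36720
Delta mod 13 = 5

Delta = 5 (mod 13)


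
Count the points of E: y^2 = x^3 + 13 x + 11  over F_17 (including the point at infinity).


For each x in F_17, count y with y^2 = x^3 + 13 x + 11 mod 17:
  x = 1: RHS = 8, y in [5, 12]  -> 2 point(s)
  x = 3: RHS = 9, y in [3, 14]  -> 2 point(s)
  x = 4: RHS = 8, y in [5, 12]  -> 2 point(s)
  x = 6: RHS = 16, y in [4, 13]  -> 2 point(s)
  x = 8: RHS = 15, y in [7, 10]  -> 2 point(s)
  x = 10: RHS = 2, y in [6, 11]  -> 2 point(s)
  x = 12: RHS = 8, y in [5, 12]  -> 2 point(s)
  x = 14: RHS = 13, y in [8, 9]  -> 2 point(s)
Affine points: 16. Add the point at infinity: total = 17.

#E(F_17) = 17


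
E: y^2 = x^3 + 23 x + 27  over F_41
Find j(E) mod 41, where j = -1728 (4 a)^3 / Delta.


Delta = -16(4 a^3 + 27 b^2) mod 41 = 18
-1728 * (4 a)^3 = -1728 * (4*23)^3 mod 41 = 27
j = 27 * 18^(-1) mod 41 = 22

j = 22 (mod 41)


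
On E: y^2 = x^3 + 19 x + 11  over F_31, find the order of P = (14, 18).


Compute successive multiples of P until we hit O:
  1P = (14, 18)
  2P = (11, 30)
  3P = (22, 14)
  4P = (3, 23)
  5P = (16, 28)
  6P = (26, 15)
  7P = (24, 0)
  8P = (26, 16)
  ... (continuing to 14P)
  14P = O

ord(P) = 14


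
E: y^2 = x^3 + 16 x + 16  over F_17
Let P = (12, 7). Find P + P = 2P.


Doubling: s = (3 x1^2 + a) / (2 y1)
s = (3*12^2 + 16) / (2*7) mod 17 = 15
x3 = s^2 - 2 x1 mod 17 = 15^2 - 2*12 = 14
y3 = s (x1 - x3) - y1 mod 17 = 15 * (12 - 14) - 7 = 14

2P = (14, 14)


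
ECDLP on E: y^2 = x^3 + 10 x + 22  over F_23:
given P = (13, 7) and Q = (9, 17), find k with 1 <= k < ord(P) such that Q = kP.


Enumerate multiples of P until we hit Q = (9, 17):
  1P = (13, 7)
  2P = (9, 6)
  3P = (14, 10)
  4P = (5, 17)
  5P = (8, 4)
  6P = (18, 13)
  7P = (10, 15)
  8P = (2, 2)
  9P = (16, 0)
  10P = (2, 21)
  11P = (10, 8)
  12P = (18, 10)
  13P = (8, 19)
  14P = (5, 6)
  15P = (14, 13)
  16P = (9, 17)
Match found at i = 16.

k = 16


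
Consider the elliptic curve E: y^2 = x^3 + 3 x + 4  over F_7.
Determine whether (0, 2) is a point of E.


Check whether y^2 = x^3 + 3 x + 4 (mod 7) for (x, y) = (0, 2).
LHS: y^2 = 2^2 mod 7 = 4
RHS: x^3 + 3 x + 4 = 0^3 + 3*0 + 4 mod 7 = 4
LHS = RHS

Yes, on the curve


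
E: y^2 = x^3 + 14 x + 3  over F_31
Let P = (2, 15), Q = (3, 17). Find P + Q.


P != Q, so use the chord formula.
s = (y2 - y1) / (x2 - x1) = (2) / (1) mod 31 = 2
x3 = s^2 - x1 - x2 mod 31 = 2^2 - 2 - 3 = 30
y3 = s (x1 - x3) - y1 mod 31 = 2 * (2 - 30) - 15 = 22

P + Q = (30, 22)


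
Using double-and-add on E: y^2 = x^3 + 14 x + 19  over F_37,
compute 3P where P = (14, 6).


k = 3 = 11_2 (binary, LSB first: 11)
Double-and-add from P = (14, 6):
  bit 0 = 1: acc = O + (14, 6) = (14, 6)
  bit 1 = 1: acc = (14, 6) + (21, 19) = (13, 17)

3P = (13, 17)


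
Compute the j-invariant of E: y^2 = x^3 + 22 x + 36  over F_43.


Delta = -16(4 a^3 + 27 b^2) mod 43 = 23
-1728 * (4 a)^3 = -1728 * (4*22)^3 mod 43 = 22
j = 22 * 23^(-1) mod 43 = 29

j = 29 (mod 43)


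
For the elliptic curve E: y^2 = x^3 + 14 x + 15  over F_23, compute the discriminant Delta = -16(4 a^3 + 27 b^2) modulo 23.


4 a^3 + 27 b^2 = 4*14^3 + 27*15^2 = 10976 + 6075 = 17051
Delta = -16 * (17051) = -272816
Delta mod 23 = 10

Delta = 10 (mod 23)


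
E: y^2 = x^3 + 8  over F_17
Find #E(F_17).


For each x in F_17, count y with y^2 = x^3 + 0 x + 8 mod 17:
  x = 0: RHS = 8, y in [5, 12]  -> 2 point(s)
  x = 1: RHS = 9, y in [3, 14]  -> 2 point(s)
  x = 2: RHS = 16, y in [4, 13]  -> 2 point(s)
  x = 3: RHS = 1, y in [1, 16]  -> 2 point(s)
  x = 4: RHS = 4, y in [2, 15]  -> 2 point(s)
  x = 11: RHS = 13, y in [8, 9]  -> 2 point(s)
  x = 12: RHS = 2, y in [6, 11]  -> 2 point(s)
  x = 14: RHS = 15, y in [7, 10]  -> 2 point(s)
  x = 15: RHS = 0, y in [0]  -> 1 point(s)
Affine points: 17. Add the point at infinity: total = 18.

#E(F_17) = 18


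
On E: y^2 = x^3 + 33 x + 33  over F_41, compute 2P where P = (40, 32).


Doubling: s = (3 x1^2 + a) / (2 y1)
s = (3*40^2 + 33) / (2*32) mod 41 = 39
x3 = s^2 - 2 x1 mod 41 = 39^2 - 2*40 = 6
y3 = s (x1 - x3) - y1 mod 41 = 39 * (40 - 6) - 32 = 23

2P = (6, 23)


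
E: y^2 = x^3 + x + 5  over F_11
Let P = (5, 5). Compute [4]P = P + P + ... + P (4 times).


k = 4 = 100_2 (binary, LSB first: 001)
Double-and-add from P = (5, 5):
  bit 0 = 0: acc unchanged = O
  bit 1 = 0: acc unchanged = O
  bit 2 = 1: acc = O + (10, 6) = (10, 6)

4P = (10, 6)


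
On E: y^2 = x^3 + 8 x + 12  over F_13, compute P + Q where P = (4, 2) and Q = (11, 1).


P != Q, so use the chord formula.
s = (y2 - y1) / (x2 - x1) = (12) / (7) mod 13 = 11
x3 = s^2 - x1 - x2 mod 13 = 11^2 - 4 - 11 = 2
y3 = s (x1 - x3) - y1 mod 13 = 11 * (4 - 2) - 2 = 7

P + Q = (2, 7)


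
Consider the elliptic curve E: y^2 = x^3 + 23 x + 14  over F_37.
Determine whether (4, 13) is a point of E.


Check whether y^2 = x^3 + 23 x + 14 (mod 37) for (x, y) = (4, 13).
LHS: y^2 = 13^2 mod 37 = 21
RHS: x^3 + 23 x + 14 = 4^3 + 23*4 + 14 mod 37 = 22
LHS != RHS

No, not on the curve


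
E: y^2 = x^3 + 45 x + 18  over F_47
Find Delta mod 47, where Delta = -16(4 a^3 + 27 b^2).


4 a^3 + 27 b^2 = 4*45^3 + 27*18^2 = 364500 + 8748 = 373248
Delta = -16 * (373248) = -5971968
Delta mod 47 = 40

Delta = 40 (mod 47)


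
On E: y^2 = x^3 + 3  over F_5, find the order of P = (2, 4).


Compute successive multiples of P until we hit O:
  1P = (2, 4)
  2P = (2, 1)
  3P = O

ord(P) = 3


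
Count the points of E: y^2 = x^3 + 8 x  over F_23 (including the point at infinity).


For each x in F_23, count y with y^2 = x^3 + 8 x + 0 mod 23:
  x = 0: RHS = 0, y in [0]  -> 1 point(s)
  x = 1: RHS = 9, y in [3, 20]  -> 2 point(s)
  x = 2: RHS = 1, y in [1, 22]  -> 2 point(s)
  x = 4: RHS = 4, y in [2, 21]  -> 2 point(s)
  x = 5: RHS = 4, y in [2, 21]  -> 2 point(s)
  x = 7: RHS = 8, y in [10, 13]  -> 2 point(s)
  x = 8: RHS = 1, y in [1, 22]  -> 2 point(s)
  x = 11: RHS = 16, y in [4, 19]  -> 2 point(s)
  x = 13: RHS = 1, y in [1, 22]  -> 2 point(s)
  x = 14: RHS = 4, y in [2, 21]  -> 2 point(s)
  x = 17: RHS = 12, y in [9, 14]  -> 2 point(s)
  x = 20: RHS = 18, y in [8, 15]  -> 2 point(s)
Affine points: 23. Add the point at infinity: total = 24.

#E(F_23) = 24


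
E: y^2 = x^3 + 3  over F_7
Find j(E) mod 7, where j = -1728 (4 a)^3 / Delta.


Delta = -16(4 a^3 + 27 b^2) mod 7 = 4
-1728 * (4 a)^3 = -1728 * (4*0)^3 mod 7 = 0
j = 0 * 4^(-1) mod 7 = 0

j = 0 (mod 7)


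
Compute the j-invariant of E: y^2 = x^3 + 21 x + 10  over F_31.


Delta = -16(4 a^3 + 27 b^2) mod 31 = 30
-1728 * (4 a)^3 = -1728 * (4*21)^3 mod 31 = 27
j = 27 * 30^(-1) mod 31 = 4

j = 4 (mod 31)


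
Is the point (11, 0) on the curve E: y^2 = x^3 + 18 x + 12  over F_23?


Check whether y^2 = x^3 + 18 x + 12 (mod 23) for (x, y) = (11, 0).
LHS: y^2 = 0^2 mod 23 = 0
RHS: x^3 + 18 x + 12 = 11^3 + 18*11 + 12 mod 23 = 0
LHS = RHS

Yes, on the curve


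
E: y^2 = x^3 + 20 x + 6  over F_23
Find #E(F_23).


For each x in F_23, count y with y^2 = x^3 + 20 x + 6 mod 23:
  x = 0: RHS = 6, y in [11, 12]  -> 2 point(s)
  x = 1: RHS = 4, y in [2, 21]  -> 2 point(s)
  x = 2: RHS = 8, y in [10, 13]  -> 2 point(s)
  x = 3: RHS = 1, y in [1, 22]  -> 2 point(s)
  x = 4: RHS = 12, y in [9, 14]  -> 2 point(s)
  x = 5: RHS = 1, y in [1, 22]  -> 2 point(s)
  x = 7: RHS = 6, y in [11, 12]  -> 2 point(s)
  x = 9: RHS = 18, y in [8, 15]  -> 2 point(s)
  x = 11: RHS = 16, y in [4, 19]  -> 2 point(s)
  x = 13: RHS = 2, y in [5, 18]  -> 2 point(s)
  x = 15: RHS = 1, y in [1, 22]  -> 2 point(s)
  x = 16: RHS = 6, y in [11, 12]  -> 2 point(s)
  x = 19: RHS = 0, y in [0]  -> 1 point(s)
  x = 21: RHS = 4, y in [2, 21]  -> 2 point(s)
  x = 22: RHS = 8, y in [10, 13]  -> 2 point(s)
Affine points: 29. Add the point at infinity: total = 30.

#E(F_23) = 30


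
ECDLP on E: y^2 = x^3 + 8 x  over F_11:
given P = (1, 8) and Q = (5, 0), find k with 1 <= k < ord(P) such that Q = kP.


Enumerate multiples of P until we hit Q = (5, 0):
  1P = (1, 8)
  2P = (9, 3)
  3P = (5, 0)
Match found at i = 3.

k = 3


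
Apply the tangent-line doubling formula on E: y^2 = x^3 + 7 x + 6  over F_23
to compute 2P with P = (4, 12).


Doubling: s = (3 x1^2 + a) / (2 y1)
s = (3*4^2 + 7) / (2*12) mod 23 = 9
x3 = s^2 - 2 x1 mod 23 = 9^2 - 2*4 = 4
y3 = s (x1 - x3) - y1 mod 23 = 9 * (4 - 4) - 12 = 11

2P = (4, 11)


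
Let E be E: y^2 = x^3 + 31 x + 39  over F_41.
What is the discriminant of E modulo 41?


4 a^3 + 27 b^2 = 4*31^3 + 27*39^2 = 119164 + 41067 = 160231
Delta = -16 * (160231) = -2563696
Delta mod 41 = 34

Delta = 34 (mod 41)


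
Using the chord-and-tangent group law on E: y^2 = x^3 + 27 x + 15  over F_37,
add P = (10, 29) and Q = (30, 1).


P != Q, so use the chord formula.
s = (y2 - y1) / (x2 - x1) = (9) / (20) mod 37 = 6
x3 = s^2 - x1 - x2 mod 37 = 6^2 - 10 - 30 = 33
y3 = s (x1 - x3) - y1 mod 37 = 6 * (10 - 33) - 29 = 18

P + Q = (33, 18)


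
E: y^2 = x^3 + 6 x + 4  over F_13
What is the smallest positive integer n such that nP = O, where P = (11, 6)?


Compute successive multiples of P until we hit O:
  1P = (11, 6)
  2P = (3, 6)
  3P = (12, 7)
  4P = (4, 1)
  5P = (7, 8)
  6P = (5, 4)
  7P = (0, 2)
  8P = (6, 10)
  ... (continuing to 17P)
  17P = O

ord(P) = 17


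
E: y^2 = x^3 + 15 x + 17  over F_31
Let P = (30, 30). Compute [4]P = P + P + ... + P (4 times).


k = 4 = 100_2 (binary, LSB first: 001)
Double-and-add from P = (30, 30):
  bit 0 = 0: acc unchanged = O
  bit 1 = 0: acc unchanged = O
  bit 2 = 1: acc = O + (21, 18) = (21, 18)

4P = (21, 18)


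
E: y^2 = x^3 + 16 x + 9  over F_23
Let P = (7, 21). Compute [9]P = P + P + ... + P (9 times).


k = 9 = 1001_2 (binary, LSB first: 1001)
Double-and-add from P = (7, 21):
  bit 0 = 1: acc = O + (7, 21) = (7, 21)
  bit 1 = 0: acc unchanged = (7, 21)
  bit 2 = 0: acc unchanged = (7, 21)
  bit 3 = 1: acc = (7, 21) + (1, 7) = (0, 3)

9P = (0, 3)


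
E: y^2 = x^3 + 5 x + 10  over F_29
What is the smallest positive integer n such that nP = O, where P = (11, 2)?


Compute successive multiples of P until we hit O:
  1P = (11, 2)
  2P = (3, 9)
  3P = (28, 2)
  4P = (19, 27)
  5P = (21, 3)
  6P = (6, 13)
  7P = (18, 25)
  8P = (25, 10)
  ... (continuing to 19P)
  19P = O

ord(P) = 19


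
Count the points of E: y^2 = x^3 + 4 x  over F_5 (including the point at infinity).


For each x in F_5, count y with y^2 = x^3 + 4 x + 0 mod 5:
  x = 0: RHS = 0, y in [0]  -> 1 point(s)
  x = 1: RHS = 0, y in [0]  -> 1 point(s)
  x = 2: RHS = 1, y in [1, 4]  -> 2 point(s)
  x = 3: RHS = 4, y in [2, 3]  -> 2 point(s)
  x = 4: RHS = 0, y in [0]  -> 1 point(s)
Affine points: 7. Add the point at infinity: total = 8.

#E(F_5) = 8


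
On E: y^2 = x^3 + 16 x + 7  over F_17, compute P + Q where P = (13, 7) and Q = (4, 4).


P != Q, so use the chord formula.
s = (y2 - y1) / (x2 - x1) = (14) / (8) mod 17 = 6
x3 = s^2 - x1 - x2 mod 17 = 6^2 - 13 - 4 = 2
y3 = s (x1 - x3) - y1 mod 17 = 6 * (13 - 2) - 7 = 8

P + Q = (2, 8)


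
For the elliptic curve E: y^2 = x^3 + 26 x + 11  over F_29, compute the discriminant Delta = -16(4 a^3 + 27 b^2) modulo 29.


4 a^3 + 27 b^2 = 4*26^3 + 27*11^2 = 70304 + 3267 = 73571
Delta = -16 * (73571) = -1177136
Delta mod 29 = 3

Delta = 3 (mod 29)


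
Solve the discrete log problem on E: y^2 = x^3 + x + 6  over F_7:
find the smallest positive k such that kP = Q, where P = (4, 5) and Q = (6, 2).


Enumerate multiples of P until we hit Q = (6, 2):
  1P = (4, 5)
  2P = (6, 2)
Match found at i = 2.

k = 2


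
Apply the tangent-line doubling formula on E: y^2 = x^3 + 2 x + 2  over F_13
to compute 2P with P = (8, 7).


Doubling: s = (3 x1^2 + a) / (2 y1)
s = (3*8^2 + 2) / (2*7) mod 13 = 12
x3 = s^2 - 2 x1 mod 13 = 12^2 - 2*8 = 11
y3 = s (x1 - x3) - y1 mod 13 = 12 * (8 - 11) - 7 = 9

2P = (11, 9)


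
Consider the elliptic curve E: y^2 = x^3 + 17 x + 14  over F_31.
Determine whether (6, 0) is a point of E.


Check whether y^2 = x^3 + 17 x + 14 (mod 31) for (x, y) = (6, 0).
LHS: y^2 = 0^2 mod 31 = 0
RHS: x^3 + 17 x + 14 = 6^3 + 17*6 + 14 mod 31 = 22
LHS != RHS

No, not on the curve


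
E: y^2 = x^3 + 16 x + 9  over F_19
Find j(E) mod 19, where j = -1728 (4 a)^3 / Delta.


Delta = -16(4 a^3 + 27 b^2) mod 19 = 5
-1728 * (4 a)^3 = -1728 * (4*16)^3 mod 19 = 1
j = 1 * 5^(-1) mod 19 = 4

j = 4 (mod 19)


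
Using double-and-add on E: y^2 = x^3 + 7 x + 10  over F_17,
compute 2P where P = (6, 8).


k = 2 = 10_2 (binary, LSB first: 01)
Double-and-add from P = (6, 8):
  bit 0 = 0: acc unchanged = O
  bit 1 = 1: acc = O + (4, 0) = (4, 0)

2P = (4, 0)


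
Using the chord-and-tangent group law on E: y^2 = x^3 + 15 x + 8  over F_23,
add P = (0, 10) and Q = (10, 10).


P != Q, so use the chord formula.
s = (y2 - y1) / (x2 - x1) = (0) / (10) mod 23 = 0
x3 = s^2 - x1 - x2 mod 23 = 0^2 - 0 - 10 = 13
y3 = s (x1 - x3) - y1 mod 23 = 0 * (0 - 13) - 10 = 13

P + Q = (13, 13)


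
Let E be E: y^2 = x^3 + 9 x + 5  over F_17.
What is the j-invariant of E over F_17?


Delta = -16(4 a^3 + 27 b^2) mod 17 = 4
-1728 * (4 a)^3 = -1728 * (4*9)^3 mod 17 = 14
j = 14 * 4^(-1) mod 17 = 12

j = 12 (mod 17)


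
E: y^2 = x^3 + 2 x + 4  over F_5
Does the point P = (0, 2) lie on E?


Check whether y^2 = x^3 + 2 x + 4 (mod 5) for (x, y) = (0, 2).
LHS: y^2 = 2^2 mod 5 = 4
RHS: x^3 + 2 x + 4 = 0^3 + 2*0 + 4 mod 5 = 4
LHS = RHS

Yes, on the curve


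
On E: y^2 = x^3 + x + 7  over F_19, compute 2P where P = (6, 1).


Doubling: s = (3 x1^2 + a) / (2 y1)
s = (3*6^2 + 1) / (2*1) mod 19 = 7
x3 = s^2 - 2 x1 mod 19 = 7^2 - 2*6 = 18
y3 = s (x1 - x3) - y1 mod 19 = 7 * (6 - 18) - 1 = 10

2P = (18, 10)


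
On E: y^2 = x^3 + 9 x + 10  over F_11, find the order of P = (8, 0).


Compute successive multiples of P until we hit O:
  1P = (8, 0)
  2P = O

ord(P) = 2


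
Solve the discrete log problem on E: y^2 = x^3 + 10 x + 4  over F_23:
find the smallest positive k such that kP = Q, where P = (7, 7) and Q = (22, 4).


Enumerate multiples of P until we hit Q = (22, 4):
  1P = (7, 7)
  2P = (18, 6)
  3P = (2, 3)
  4P = (22, 4)
Match found at i = 4.

k = 4


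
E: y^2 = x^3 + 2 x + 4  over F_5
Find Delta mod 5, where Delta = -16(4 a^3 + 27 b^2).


4 a^3 + 27 b^2 = 4*2^3 + 27*4^2 = 32 + 432 = 464
Delta = -16 * (464) = -7424
Delta mod 5 = 1

Delta = 1 (mod 5)


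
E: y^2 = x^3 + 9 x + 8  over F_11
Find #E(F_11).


For each x in F_11, count y with y^2 = x^3 + 9 x + 8 mod 11:
  x = 2: RHS = 1, y in [1, 10]  -> 2 point(s)
  x = 4: RHS = 9, y in [3, 8]  -> 2 point(s)
  x = 6: RHS = 3, y in [5, 6]  -> 2 point(s)
  x = 8: RHS = 9, y in [3, 8]  -> 2 point(s)
  x = 9: RHS = 4, y in [2, 9]  -> 2 point(s)
  x = 10: RHS = 9, y in [3, 8]  -> 2 point(s)
Affine points: 12. Add the point at infinity: total = 13.

#E(F_11) = 13


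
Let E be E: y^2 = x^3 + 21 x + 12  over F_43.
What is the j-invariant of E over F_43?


Delta = -16(4 a^3 + 27 b^2) mod 43 = 21
-1728 * (4 a)^3 = -1728 * (4*21)^3 mod 43 = 21
j = 21 * 21^(-1) mod 43 = 1

j = 1 (mod 43)


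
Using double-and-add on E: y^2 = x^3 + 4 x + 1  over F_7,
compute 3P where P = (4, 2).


k = 3 = 11_2 (binary, LSB first: 11)
Double-and-add from P = (4, 2):
  bit 0 = 1: acc = O + (4, 2) = (4, 2)
  bit 1 = 1: acc = (4, 2) + (0, 1) = (0, 6)

3P = (0, 6)


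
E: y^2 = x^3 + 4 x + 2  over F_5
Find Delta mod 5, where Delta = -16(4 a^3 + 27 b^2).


4 a^3 + 27 b^2 = 4*4^3 + 27*2^2 = 256 + 108 = 364
Delta = -16 * (364) = -5824
Delta mod 5 = 1

Delta = 1 (mod 5)


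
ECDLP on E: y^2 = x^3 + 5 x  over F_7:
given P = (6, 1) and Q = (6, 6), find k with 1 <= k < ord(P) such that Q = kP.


Enumerate multiples of P until we hit Q = (6, 6):
  1P = (6, 1)
  2P = (4, 0)
  3P = (6, 6)
Match found at i = 3.

k = 3


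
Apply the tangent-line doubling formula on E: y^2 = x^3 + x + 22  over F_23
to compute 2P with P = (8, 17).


Doubling: s = (3 x1^2 + a) / (2 y1)
s = (3*8^2 + 1) / (2*17) mod 23 = 5
x3 = s^2 - 2 x1 mod 23 = 5^2 - 2*8 = 9
y3 = s (x1 - x3) - y1 mod 23 = 5 * (8 - 9) - 17 = 1

2P = (9, 1)


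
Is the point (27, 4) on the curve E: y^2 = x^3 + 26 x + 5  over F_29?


Check whether y^2 = x^3 + 26 x + 5 (mod 29) for (x, y) = (27, 4).
LHS: y^2 = 4^2 mod 29 = 16
RHS: x^3 + 26 x + 5 = 27^3 + 26*27 + 5 mod 29 = 3
LHS != RHS

No, not on the curve


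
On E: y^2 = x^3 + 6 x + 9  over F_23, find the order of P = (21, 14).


Compute successive multiples of P until we hit O:
  1P = (21, 14)
  2P = (5, 16)
  3P = (6, 10)
  4P = (2, 11)
  5P = (2, 12)
  6P = (6, 13)
  7P = (5, 7)
  8P = (21, 9)
  ... (continuing to 9P)
  9P = O

ord(P) = 9


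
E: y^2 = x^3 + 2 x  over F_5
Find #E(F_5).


For each x in F_5, count y with y^2 = x^3 + 2 x + 0 mod 5:
  x = 0: RHS = 0, y in [0]  -> 1 point(s)
Affine points: 1. Add the point at infinity: total = 2.

#E(F_5) = 2


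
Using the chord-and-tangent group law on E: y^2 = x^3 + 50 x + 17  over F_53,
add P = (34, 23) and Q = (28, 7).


P != Q, so use the chord formula.
s = (y2 - y1) / (x2 - x1) = (37) / (47) mod 53 = 38
x3 = s^2 - x1 - x2 mod 53 = 38^2 - 34 - 28 = 4
y3 = s (x1 - x3) - y1 mod 53 = 38 * (34 - 4) - 23 = 4

P + Q = (4, 4)


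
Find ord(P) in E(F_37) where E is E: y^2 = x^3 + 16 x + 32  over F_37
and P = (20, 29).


Compute successive multiples of P until we hit O:
  1P = (20, 29)
  2P = (1, 7)
  3P = (28, 26)
  4P = (14, 15)
  5P = (29, 24)
  6P = (18, 11)
  7P = (6, 23)
  8P = (21, 34)
  ... (continuing to 17P)
  17P = O

ord(P) = 17


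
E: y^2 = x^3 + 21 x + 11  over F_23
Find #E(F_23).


For each x in F_23, count y with y^2 = x^3 + 21 x + 11 mod 23:
  x = 3: RHS = 9, y in [3, 20]  -> 2 point(s)
  x = 6: RHS = 8, y in [10, 13]  -> 2 point(s)
  x = 7: RHS = 18, y in [8, 15]  -> 2 point(s)
  x = 8: RHS = 1, y in [1, 22]  -> 2 point(s)
  x = 9: RHS = 9, y in [3, 20]  -> 2 point(s)
  x = 10: RHS = 2, y in [5, 18]  -> 2 point(s)
  x = 11: RHS = 9, y in [3, 20]  -> 2 point(s)
  x = 12: RHS = 13, y in [6, 17]  -> 2 point(s)
  x = 14: RHS = 13, y in [6, 17]  -> 2 point(s)
  x = 16: RHS = 4, y in [2, 21]  -> 2 point(s)
  x = 19: RHS = 1, y in [1, 22]  -> 2 point(s)
  x = 20: RHS = 13, y in [6, 17]  -> 2 point(s)
  x = 22: RHS = 12, y in [9, 14]  -> 2 point(s)
Affine points: 26. Add the point at infinity: total = 27.

#E(F_23) = 27


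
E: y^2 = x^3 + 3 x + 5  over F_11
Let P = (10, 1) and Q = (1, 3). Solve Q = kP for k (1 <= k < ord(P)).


Enumerate multiples of P until we hit Q = (1, 3):
  1P = (10, 1)
  2P = (0, 7)
  3P = (4, 2)
  4P = (1, 3)
Match found at i = 4.

k = 4


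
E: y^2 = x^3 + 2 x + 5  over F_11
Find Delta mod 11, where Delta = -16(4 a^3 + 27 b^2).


4 a^3 + 27 b^2 = 4*2^3 + 27*5^2 = 32 + 675 = 707
Delta = -16 * (707) = -11312
Delta mod 11 = 7

Delta = 7 (mod 11)


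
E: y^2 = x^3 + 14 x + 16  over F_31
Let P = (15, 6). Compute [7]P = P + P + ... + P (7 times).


k = 7 = 111_2 (binary, LSB first: 111)
Double-and-add from P = (15, 6):
  bit 0 = 1: acc = O + (15, 6) = (15, 6)
  bit 1 = 1: acc = (15, 6) + (5, 5) = (20, 9)
  bit 2 = 1: acc = (20, 9) + (10, 28) = (26, 21)

7P = (26, 21)


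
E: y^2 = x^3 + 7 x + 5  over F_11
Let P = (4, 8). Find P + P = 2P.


Doubling: s = (3 x1^2 + a) / (2 y1)
s = (3*4^2 + 7) / (2*8) mod 11 = 0
x3 = s^2 - 2 x1 mod 11 = 0^2 - 2*4 = 3
y3 = s (x1 - x3) - y1 mod 11 = 0 * (4 - 3) - 8 = 3

2P = (3, 3)


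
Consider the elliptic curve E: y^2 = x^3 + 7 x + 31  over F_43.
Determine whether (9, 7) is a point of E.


Check whether y^2 = x^3 + 7 x + 31 (mod 43) for (x, y) = (9, 7).
LHS: y^2 = 7^2 mod 43 = 6
RHS: x^3 + 7 x + 31 = 9^3 + 7*9 + 31 mod 43 = 6
LHS = RHS

Yes, on the curve


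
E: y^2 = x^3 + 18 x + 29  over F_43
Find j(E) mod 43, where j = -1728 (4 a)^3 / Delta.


Delta = -16(4 a^3 + 27 b^2) mod 43 = 30
-1728 * (4 a)^3 = -1728 * (4*18)^3 mod 43 = 22
j = 22 * 30^(-1) mod 43 = 38

j = 38 (mod 43)


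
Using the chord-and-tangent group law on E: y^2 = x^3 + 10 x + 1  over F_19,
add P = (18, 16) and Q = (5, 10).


P != Q, so use the chord formula.
s = (y2 - y1) / (x2 - x1) = (13) / (6) mod 19 = 18
x3 = s^2 - x1 - x2 mod 19 = 18^2 - 18 - 5 = 16
y3 = s (x1 - x3) - y1 mod 19 = 18 * (18 - 16) - 16 = 1

P + Q = (16, 1)


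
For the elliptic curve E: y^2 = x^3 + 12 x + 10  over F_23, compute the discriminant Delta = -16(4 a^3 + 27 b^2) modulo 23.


4 a^3 + 27 b^2 = 4*12^3 + 27*10^2 = 6912 + 2700 = 9612
Delta = -16 * (9612) = -153792
Delta mod 23 = 9

Delta = 9 (mod 23)


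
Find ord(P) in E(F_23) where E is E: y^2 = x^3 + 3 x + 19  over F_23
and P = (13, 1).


Compute successive multiples of P until we hit O:
  1P = (13, 1)
  2P = (1, 0)
  3P = (13, 22)
  4P = O

ord(P) = 4


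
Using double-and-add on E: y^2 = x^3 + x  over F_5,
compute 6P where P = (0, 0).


k = 6 = 110_2 (binary, LSB first: 011)
Double-and-add from P = (0, 0):
  bit 0 = 0: acc unchanged = O
  bit 1 = 1: acc = O + O = O
  bit 2 = 1: acc = O + O = O

6P = O


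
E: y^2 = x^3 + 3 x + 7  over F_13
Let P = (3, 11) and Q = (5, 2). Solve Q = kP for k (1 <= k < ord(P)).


Enumerate multiples of P until we hit Q = (5, 2):
  1P = (3, 11)
  2P = (8, 7)
  3P = (12, 4)
  4P = (10, 6)
  5P = (9, 10)
  6P = (5, 11)
  7P = (5, 2)
Match found at i = 7.

k = 7


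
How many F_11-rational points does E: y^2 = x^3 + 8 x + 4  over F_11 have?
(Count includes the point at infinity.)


For each x in F_11, count y with y^2 = x^3 + 8 x + 4 mod 11:
  x = 0: RHS = 4, y in [2, 9]  -> 2 point(s)
  x = 3: RHS = 0, y in [0]  -> 1 point(s)
  x = 4: RHS = 1, y in [1, 10]  -> 2 point(s)
  x = 5: RHS = 4, y in [2, 9]  -> 2 point(s)
  x = 6: RHS = 4, y in [2, 9]  -> 2 point(s)
Affine points: 9. Add the point at infinity: total = 10.

#E(F_11) = 10


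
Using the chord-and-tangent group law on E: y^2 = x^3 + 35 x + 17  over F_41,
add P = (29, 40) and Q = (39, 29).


P != Q, so use the chord formula.
s = (y2 - y1) / (x2 - x1) = (30) / (10) mod 41 = 3
x3 = s^2 - x1 - x2 mod 41 = 3^2 - 29 - 39 = 23
y3 = s (x1 - x3) - y1 mod 41 = 3 * (29 - 23) - 40 = 19

P + Q = (23, 19)


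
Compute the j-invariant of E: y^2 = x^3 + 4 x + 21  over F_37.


Delta = -16(4 a^3 + 27 b^2) mod 37 = 12
-1728 * (4 a)^3 = -1728 * (4*4)^3 mod 37 = 27
j = 27 * 12^(-1) mod 37 = 30

j = 30 (mod 37)


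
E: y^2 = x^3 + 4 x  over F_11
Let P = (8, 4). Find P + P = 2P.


Doubling: s = (3 x1^2 + a) / (2 y1)
s = (3*8^2 + 4) / (2*4) mod 11 = 8
x3 = s^2 - 2 x1 mod 11 = 8^2 - 2*8 = 4
y3 = s (x1 - x3) - y1 mod 11 = 8 * (8 - 4) - 4 = 6

2P = (4, 6)


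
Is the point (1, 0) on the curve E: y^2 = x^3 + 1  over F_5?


Check whether y^2 = x^3 + 0 x + 1 (mod 5) for (x, y) = (1, 0).
LHS: y^2 = 0^2 mod 5 = 0
RHS: x^3 + 0 x + 1 = 1^3 + 0*1 + 1 mod 5 = 2
LHS != RHS

No, not on the curve


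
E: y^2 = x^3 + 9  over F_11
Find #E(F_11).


For each x in F_11, count y with y^2 = x^3 + 0 x + 9 mod 11:
  x = 0: RHS = 9, y in [3, 8]  -> 2 point(s)
  x = 3: RHS = 3, y in [5, 6]  -> 2 point(s)
  x = 6: RHS = 5, y in [4, 7]  -> 2 point(s)
  x = 7: RHS = 0, y in [0]  -> 1 point(s)
  x = 8: RHS = 4, y in [2, 9]  -> 2 point(s)
  x = 9: RHS = 1, y in [1, 10]  -> 2 point(s)
Affine points: 11. Add the point at infinity: total = 12.

#E(F_11) = 12


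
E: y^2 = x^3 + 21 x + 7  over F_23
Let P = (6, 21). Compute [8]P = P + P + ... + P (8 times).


k = 8 = 1000_2 (binary, LSB first: 0001)
Double-and-add from P = (6, 21):
  bit 0 = 0: acc unchanged = O
  bit 1 = 0: acc unchanged = O
  bit 2 = 0: acc unchanged = O
  bit 3 = 1: acc = O + (6, 2) = (6, 2)

8P = (6, 2)


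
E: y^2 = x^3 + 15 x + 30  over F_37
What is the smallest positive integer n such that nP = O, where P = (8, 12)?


Compute successive multiples of P until we hit O:
  1P = (8, 12)
  2P = (0, 20)
  3P = (30, 10)
  4P = (25, 3)
  5P = (3, 18)
  6P = (23, 6)
  7P = (18, 29)
  8P = (15, 2)
  ... (continuing to 34P)
  34P = O

ord(P) = 34


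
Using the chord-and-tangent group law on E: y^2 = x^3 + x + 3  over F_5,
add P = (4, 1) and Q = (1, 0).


P != Q, so use the chord formula.
s = (y2 - y1) / (x2 - x1) = (4) / (2) mod 5 = 2
x3 = s^2 - x1 - x2 mod 5 = 2^2 - 4 - 1 = 4
y3 = s (x1 - x3) - y1 mod 5 = 2 * (4 - 4) - 1 = 4

P + Q = (4, 4)


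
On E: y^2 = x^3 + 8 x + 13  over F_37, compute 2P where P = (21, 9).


Doubling: s = (3 x1^2 + a) / (2 y1)
s = (3*21^2 + 8) / (2*9) mod 37 = 2
x3 = s^2 - 2 x1 mod 37 = 2^2 - 2*21 = 36
y3 = s (x1 - x3) - y1 mod 37 = 2 * (21 - 36) - 9 = 35

2P = (36, 35)
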